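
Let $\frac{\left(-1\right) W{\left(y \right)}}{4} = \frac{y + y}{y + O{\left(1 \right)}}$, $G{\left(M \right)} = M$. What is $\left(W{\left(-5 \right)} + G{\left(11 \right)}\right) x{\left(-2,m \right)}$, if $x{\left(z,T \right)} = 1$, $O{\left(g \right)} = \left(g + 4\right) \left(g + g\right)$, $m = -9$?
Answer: $19$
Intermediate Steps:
$O{\left(g \right)} = 2 g \left(4 + g\right)$ ($O{\left(g \right)} = \left(4 + g\right) 2 g = 2 g \left(4 + g\right)$)
$W{\left(y \right)} = - \frac{8 y}{10 + y}$ ($W{\left(y \right)} = - 4 \frac{y + y}{y + 2 \cdot 1 \left(4 + 1\right)} = - 4 \frac{2 y}{y + 2 \cdot 1 \cdot 5} = - 4 \frac{2 y}{y + 10} = - 4 \frac{2 y}{10 + y} = - \frac{8 y}{10 + y}$)
$\left(W{\left(-5 \right)} + G{\left(11 \right)}\right) x{\left(-2,m \right)} = \left(\left(-8\right) \left(-5\right) \frac{1}{10 - 5} + 11\right) 1 = \left(\left(-8\right) \left(-5\right) \frac{1}{5} + 11\right) 1 = \left(8 + 11\right) 1 = 19 \cdot 1 = 19$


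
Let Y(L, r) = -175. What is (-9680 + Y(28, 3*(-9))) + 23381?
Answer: 13526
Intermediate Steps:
(-9680 + Y(28, 3*(-9))) + 23381 = (-9680 - 175) + 23381 = -9855 + 23381 = 13526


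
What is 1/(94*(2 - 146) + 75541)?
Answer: 1/62005 ≈ 1.6128e-5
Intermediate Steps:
1/(94*(2 - 146) + 75541) = 1/(94*(-144) + 75541) = 1/(-13536 + 75541) = 1/62005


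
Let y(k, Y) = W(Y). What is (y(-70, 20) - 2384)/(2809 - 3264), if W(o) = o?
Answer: 2364/455 ≈ 5.1956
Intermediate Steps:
y(k, Y) = Y
(y(-70, 20) - 2384)/(2809 - 3264) = (20 - 2384)/(2809 - 3264) = -2364/(-455) = -2364*(-1/455) = 2364/455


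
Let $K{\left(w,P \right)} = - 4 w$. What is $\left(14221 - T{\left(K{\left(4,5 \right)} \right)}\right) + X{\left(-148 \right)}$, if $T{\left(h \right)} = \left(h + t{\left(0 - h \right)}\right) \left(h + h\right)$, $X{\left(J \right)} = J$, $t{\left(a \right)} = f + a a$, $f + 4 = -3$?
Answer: $21529$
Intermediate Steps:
$f = -7$ ($f = -4 - 3 = -7$)
$t{\left(a \right)} = -7 + a^{2}$ ($t{\left(a \right)} = -7 + a a = -7 + a^{2}$)
$T{\left(h \right)} = 2 h \left(-7 + h + h^{2}\right)$ ($T{\left(h \right)} = \left(h + \left(-7 + \left(0 - h\right)^{2}\right)\right) \left(h + h\right) = \left(h + \left(-7 + \left(- h\right)^{2}\right)\right) 2 h = \left(h + \left(-7 + h^{2}\right)\right) 2 h = \left(-7 + h + h^{2}\right) 2 h = 2 h \left(-7 + h + h^{2}\right)$)
$\left(14221 - T{\left(K{\left(4,5 \right)} \right)}\right) + X{\left(-148 \right)} = \left(14221 - 2 \left(\left(-4\right) 4\right) \left(-7 - 16 + \left(\left(-4\right) 4\right)^{2}\right)\right) - 148 = \left(14221 - 2 \left(-16\right) \left(-7 - 16 + \left(-16\right)^{2}\right)\right) - 148 = \left(14221 - 2 \left(-16\right) \left(-7 - 16 + 256\right)\right) - 148 = \left(14221 - 2 \left(-16\right) 233\right) - 148 = \left(14221 - -7456\right) - 148 = \left(14221 + 7456\right) - 148 = 21677 - 148 = 21529$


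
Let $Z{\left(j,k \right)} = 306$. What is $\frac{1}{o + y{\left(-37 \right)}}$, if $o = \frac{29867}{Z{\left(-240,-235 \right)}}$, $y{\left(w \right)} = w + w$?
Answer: $\frac{306}{7223} \approx 0.042365$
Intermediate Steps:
$y{\left(w \right)} = 2 w$
$o = \frac{29867}{306} \approx 97.605$
$\frac{1}{o + y{\left(-37 \right)}} = \frac{1}{\frac{29867}{306} + 2 \left(-37\right)} = \frac{1}{\frac{29867}{306} - 74} = \frac{1}{\frac{7223}{306}} = \frac{306}{7223}$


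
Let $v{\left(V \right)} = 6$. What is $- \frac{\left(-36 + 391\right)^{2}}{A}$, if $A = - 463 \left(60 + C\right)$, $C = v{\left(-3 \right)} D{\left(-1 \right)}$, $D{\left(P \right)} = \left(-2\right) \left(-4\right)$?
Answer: $\frac{126025}{50004} \approx 2.5203$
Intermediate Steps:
$D{\left(P \right)} = 8$
$C = 48$ ($C = 6 \cdot 8 = 48$)
$A = -50004$ ($A = - 463 \left(60 + 48\right) = \left(-463\right) 108 = -50004$)
$- \frac{\left(-36 + 391\right)^{2}}{A} = - \frac{\left(-36 + 391\right)^{2}}{-50004} = - \frac{355^{2} \left(-1\right)}{50004} = - \frac{126025 \left(-1\right)}{50004} = \left(-1\right) \left(- \frac{126025}{50004}\right) = \frac{126025}{50004}$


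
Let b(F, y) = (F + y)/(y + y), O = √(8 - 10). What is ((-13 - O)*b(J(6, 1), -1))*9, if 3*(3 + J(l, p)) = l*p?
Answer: -117 - 9*I*√2 ≈ -117.0 - 12.728*I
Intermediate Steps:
J(l, p) = -3 + l*p/3 (J(l, p) = -3 + (l*p)/3 = -3 + l*p/3)
O = I*√2 (O = √(-2) = I*√2 ≈ 1.4142*I)
b(F, y) = (F + y)/(2*y) (b(F, y) = (F + y)/((2*y)) = (F + y)*(1/(2*y)) = (F + y)/(2*y))
((-13 - O)*b(J(6, 1), -1))*9 = ((-13 - I*√2)*((½)*((-3 + (⅓)*6*1) - 1)/(-1)))*9 = ((-13 - I*√2)*((½)*(-1)*((-3 + 2) - 1)))*9 = ((-13 - I*√2)*((½)*(-1)*(-1 - 1)))*9 = ((-13 - I*√2)*((½)*(-1)*(-2)))*9 = ((-13 - I*√2)*1)*9 = (-13 - I*√2)*9 = -117 - 9*I*√2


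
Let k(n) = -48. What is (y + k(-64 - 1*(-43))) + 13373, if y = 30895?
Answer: 44220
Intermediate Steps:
(y + k(-64 - 1*(-43))) + 13373 = (30895 - 48) + 13373 = 30847 + 13373 = 44220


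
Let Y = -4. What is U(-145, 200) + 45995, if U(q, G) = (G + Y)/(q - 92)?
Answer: 10900619/237 ≈ 45994.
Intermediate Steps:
U(q, G) = (-4 + G)/(-92 + q) (U(q, G) = (G - 4)/(q - 92) = (-4 + G)/(-92 + q))
U(-145, 200) + 45995 = (-4 + 200)/(-92 - 145) + 45995 = 196/(-237) + 45995 = -1/237*196 + 45995 = -196/237 + 45995 = 10900619/237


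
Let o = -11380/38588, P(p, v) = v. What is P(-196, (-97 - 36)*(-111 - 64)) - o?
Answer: 224536770/9647 ≈ 23275.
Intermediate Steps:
o = -2845/9647 (o = -11380*1/38588 = -2845/9647 ≈ -0.29491)
P(-196, (-97 - 36)*(-111 - 64)) - o = (-97 - 36)*(-111 - 64) - 1*(-2845/9647) = -133*(-175) + 2845/9647 = 23275 + 2845/9647 = 224536770/9647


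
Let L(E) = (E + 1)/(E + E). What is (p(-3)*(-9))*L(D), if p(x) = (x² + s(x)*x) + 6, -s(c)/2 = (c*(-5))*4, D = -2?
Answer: -3375/4 ≈ -843.75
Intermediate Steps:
s(c) = 40*c (s(c) = -2*c*(-5)*4 = -2*(-5*c)*4 = -(-40)*c = 40*c)
p(x) = 6 + 41*x² (p(x) = (x² + (40*x)*x) + 6 = (x² + 40*x²) + 6 = 41*x² + 6 = 6 + 41*x²)
L(E) = (1 + E)/(2*E) (L(E) = (1 + E)/((2*E)) = (1 + E)*(1/(2*E)) = (1 + E)/(2*E))
(p(-3)*(-9))*L(D) = ((6 + 41*(-3)²)*(-9))*((½)*(1 - 2)/(-2)) = ((6 + 41*9)*(-9))*((½)*(-½)*(-1)) = ((6 + 369)*(-9))*(¼) = (375*(-9))*(¼) = -3375*¼ = -3375/4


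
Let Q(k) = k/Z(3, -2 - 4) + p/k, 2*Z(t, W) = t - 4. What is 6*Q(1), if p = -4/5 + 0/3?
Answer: -84/5 ≈ -16.800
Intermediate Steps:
Z(t, W) = -2 + t/2 (Z(t, W) = (t - 4)/2 = (-4 + t)/2 = -2 + t/2)
p = -⅘ (p = -4*⅕ + 0*(⅓) = -⅘ + 0 = -⅘ ≈ -0.80000)
Q(k) = -2*k - 4/(5*k) (Q(k) = k/(-2 + (½)*3) - 4/(5*k) = k/(-2 + 3/2) - 4/(5*k) = k/(-½) - 4/(5*k) = k*(-2) - 4/(5*k) = -2*k - 4/(5*k))
6*Q(1) = 6*(-2*1 - ⅘/1) = 6*(-2 - ⅘*1) = 6*(-2 - ⅘) = 6*(-14/5) = -84/5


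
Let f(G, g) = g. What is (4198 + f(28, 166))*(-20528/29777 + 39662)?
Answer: 5153861507944/29777 ≈ 1.7308e+8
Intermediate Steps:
(4198 + f(28, 166))*(-20528/29777 + 39662) = (4198 + 166)*(-20528/29777 + 39662) = 4364*(-20528*1/29777 + 39662) = 4364*(-20528/29777 + 39662) = 4364*(1180994846/29777) = 5153861507944/29777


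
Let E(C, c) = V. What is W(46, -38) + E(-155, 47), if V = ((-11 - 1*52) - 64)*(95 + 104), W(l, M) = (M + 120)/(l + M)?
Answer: -101051/4 ≈ -25263.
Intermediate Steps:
W(l, M) = (120 + M)/(M + l)
V = -25273 (V = ((-11 - 52) - 64)*199 = (-63 - 64)*199 = -127*199 = -25273)
E(C, c) = -25273
W(46, -38) + E(-155, 47) = (120 - 38)/(-38 + 46) - 25273 = 82/8 - 25273 = (⅛)*82 - 25273 = 41/4 - 25273 = -101051/4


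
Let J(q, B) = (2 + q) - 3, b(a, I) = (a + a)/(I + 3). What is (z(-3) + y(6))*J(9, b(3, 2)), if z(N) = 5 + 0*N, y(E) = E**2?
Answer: 328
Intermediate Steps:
b(a, I) = 2*a/(3 + I) (b(a, I) = (2*a)/(3 + I) = 2*a/(3 + I))
J(q, B) = -1 + q
z(N) = 5 (z(N) = 5 + 0 = 5)
(z(-3) + y(6))*J(9, b(3, 2)) = (5 + 6**2)*(-1 + 9) = (5 + 36)*8 = 41*8 = 328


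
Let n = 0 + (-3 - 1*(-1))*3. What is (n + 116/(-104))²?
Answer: 34225/676 ≈ 50.629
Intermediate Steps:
n = -6 (n = 0 + (-3 + 1)*3 = 0 - 2*3 = 0 - 6 = -6)
(n + 116/(-104))² = (-6 + 116/(-104))² = (-6 + 116*(-1/104))² = (-6 - 29/26)² = (-185/26)² = 34225/676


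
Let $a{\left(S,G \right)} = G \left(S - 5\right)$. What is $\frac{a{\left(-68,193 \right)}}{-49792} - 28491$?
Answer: $- \frac{1418609783}{49792} \approx -28491.0$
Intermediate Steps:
$a{\left(S,G \right)} = G \left(-5 + S\right)$
$\frac{a{\left(-68,193 \right)}}{-49792} - 28491 = \frac{193 \left(-5 - 68\right)}{-49792} - 28491 = 193 \left(-73\right) \left(- \frac{1}{49792}\right) - 28491 = \left(-14089\right) \left(- \frac{1}{49792}\right) - 28491 = \frac{14089}{49792} - 28491 = - \frac{1418609783}{49792}$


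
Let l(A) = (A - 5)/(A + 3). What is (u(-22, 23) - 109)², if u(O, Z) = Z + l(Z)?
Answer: 1229881/169 ≈ 7277.4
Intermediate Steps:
l(A) = (-5 + A)/(3 + A)
u(O, Z) = Z + (-5 + Z)/(3 + Z)
(u(-22, 23) - 109)² = ((-5 + 23 + 23*(3 + 23))/(3 + 23) - 109)² = ((-5 + 23 + 23*26)/26 - 109)² = ((-5 + 23 + 598)/26 - 109)² = ((1/26)*616 - 109)² = (308/13 - 109)² = (-1109/13)² = 1229881/169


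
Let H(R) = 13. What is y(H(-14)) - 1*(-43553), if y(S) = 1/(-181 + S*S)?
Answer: 522635/12 ≈ 43553.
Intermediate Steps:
y(S) = 1/(-181 + S²)
y(H(-14)) - 1*(-43553) = 1/(-181 + 13²) - 1*(-43553) = 1/(-181 + 169) + 43553 = 1/(-12) + 43553 = -1/12 + 43553 = 522635/12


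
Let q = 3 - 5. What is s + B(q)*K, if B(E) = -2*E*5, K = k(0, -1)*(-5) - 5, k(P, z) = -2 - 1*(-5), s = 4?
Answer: -396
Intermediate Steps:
k(P, z) = 3 (k(P, z) = -2 + 5 = 3)
q = -2
K = -20 (K = 3*(-5) - 5 = -15 - 5 = -20)
B(E) = -10*E
s + B(q)*K = 4 - 10*(-2)*(-20) = 4 + 20*(-20) = 4 - 400 = -396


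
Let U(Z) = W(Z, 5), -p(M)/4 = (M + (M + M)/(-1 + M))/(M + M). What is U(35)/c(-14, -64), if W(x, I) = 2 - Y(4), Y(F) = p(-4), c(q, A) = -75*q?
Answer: 8/2625 ≈ 0.0030476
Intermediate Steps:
p(M) = -2*(M + 2*M/(-1 + M))/M (p(M) = -4*(M + (M + M)/(-1 + M))/(M + M) = -4*(M + (2*M)/(-1 + M))/(2*M) = -4*(M + 2*M/(-1 + M))*1/(2*M) = -2*(M + 2*M/(-1 + M))/M)
Y(F) = -6/5 (Y(F) = 2*(-1 - 1*(-4))/(-1 - 4) = 2*(-1 + 4)/(-5) = 2*(-⅕)*3 = -6/5)
W(x, I) = 16/5 (W(x, I) = 2 - 1*(-6/5) = 2 + 6/5 = 16/5)
U(Z) = 16/5
U(35)/c(-14, -64) = 16/(5*((-75*(-14)))) = (16/5)/1050 = (16/5)*(1/1050) = 8/2625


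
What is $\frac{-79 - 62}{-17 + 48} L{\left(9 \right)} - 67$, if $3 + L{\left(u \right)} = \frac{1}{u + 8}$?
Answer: $- \frac{28259}{527} \approx -53.622$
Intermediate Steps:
$L{\left(u \right)} = -3 + \frac{1}{8 + u}$ ($L{\left(u \right)} = -3 + \frac{1}{u + 8} = -3 + \frac{1}{8 + u}$)
$\frac{-79 - 62}{-17 + 48} L{\left(9 \right)} - 67 = \frac{-79 - 62}{-17 + 48} \frac{-23 - 27}{8 + 9} - 67 = - \frac{141}{31} \frac{-23 - 27}{17} - 67 = \left(-141\right) \frac{1}{31} \cdot \frac{1}{17} \left(-50\right) - 67 = \left(- \frac{141}{31}\right) \left(- \frac{50}{17}\right) - 67 = \frac{7050}{527} - 67 = - \frac{28259}{527}$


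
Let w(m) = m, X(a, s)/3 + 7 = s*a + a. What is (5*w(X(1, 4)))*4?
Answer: -120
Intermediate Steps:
X(a, s) = -21 + 3*a + 3*a*s (X(a, s) = -21 + 3*(s*a + a) = -21 + 3*(a*s + a) = -21 + 3*(a + a*s) = -21 + (3*a + 3*a*s) = -21 + 3*a + 3*a*s)
(5*w(X(1, 4)))*4 = (5*(-21 + 3*1 + 3*1*4))*4 = (5*(-21 + 3 + 12))*4 = (5*(-6))*4 = -30*4 = -120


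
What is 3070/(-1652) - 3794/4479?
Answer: -10009109/3699654 ≈ -2.7054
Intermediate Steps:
3070/(-1652) - 3794/4479 = 3070*(-1/1652) - 3794*1/4479 = -1535/826 - 3794/4479 = -10009109/3699654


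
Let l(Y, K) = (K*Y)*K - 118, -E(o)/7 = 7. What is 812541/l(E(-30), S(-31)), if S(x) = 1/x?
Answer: -780851901/113447 ≈ -6883.0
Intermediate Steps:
E(o) = -49 (E(o) = -7*7 = -49)
l(Y, K) = -118 + Y*K² (l(Y, K) = Y*K² - 118 = -118 + Y*K²)
812541/l(E(-30), S(-31)) = 812541/(-118 - 49*(1/(-31))²) = 812541/(-118 - 49*(-1/31)²) = 812541/(-118 - 49*1/961) = 812541/(-118 - 49/961) = 812541/(-113447/961) = 812541*(-961/113447) = -780851901/113447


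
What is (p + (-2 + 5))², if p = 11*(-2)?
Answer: 361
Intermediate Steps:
p = -22
(p + (-2 + 5))² = (-22 + (-2 + 5))² = (-22 + 3)² = (-19)² = 361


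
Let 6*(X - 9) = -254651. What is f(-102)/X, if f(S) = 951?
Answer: -5706/254597 ≈ -0.022412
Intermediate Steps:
X = -254597/6 (X = 9 + (1/6)*(-254651) = 9 - 254651/6 = -254597/6 ≈ -42433.)
f(-102)/X = 951/(-254597/6) = 951*(-6/254597) = -5706/254597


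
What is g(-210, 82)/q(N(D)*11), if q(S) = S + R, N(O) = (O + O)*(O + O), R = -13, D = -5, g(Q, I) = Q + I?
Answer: -128/1087 ≈ -0.11776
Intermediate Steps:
g(Q, I) = I + Q
N(O) = 4*O**2 (N(O) = (2*O)*(2*O) = 4*O**2)
q(S) = -13 + S (q(S) = S - 13 = -13 + S)
g(-210, 82)/q(N(D)*11) = (82 - 210)/(-13 + (4*(-5)**2)*11) = -128/(-13 + (4*25)*11) = -128/(-13 + 100*11) = -128/(-13 + 1100) = -128/1087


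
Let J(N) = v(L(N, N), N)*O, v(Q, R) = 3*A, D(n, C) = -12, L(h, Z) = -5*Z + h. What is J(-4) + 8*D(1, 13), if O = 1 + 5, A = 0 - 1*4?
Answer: -168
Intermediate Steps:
A = -4 (A = 0 - 4 = -4)
L(h, Z) = h - 5*Z
v(Q, R) = -12 (v(Q, R) = 3*(-4) = -12)
O = 6
J(N) = -72 (J(N) = -12*6 = -72)
J(-4) + 8*D(1, 13) = -72 + 8*(-12) = -72 - 96 = -168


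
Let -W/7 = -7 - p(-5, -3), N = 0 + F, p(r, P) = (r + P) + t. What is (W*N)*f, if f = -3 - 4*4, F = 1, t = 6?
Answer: -665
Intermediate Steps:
p(r, P) = 6 + P + r (p(r, P) = (r + P) + 6 = (P + r) + 6 = 6 + P + r)
f = -19 (f = -3 - 16 = -19)
N = 1 (N = 0 + 1 = 1)
W = 35 (W = -7*(-7 - (6 - 3 - 5)) = -7*(-7 - 1*(-2)) = -7*(-7 + 2) = -7*(-5) = 35)
(W*N)*f = (35*1)*(-19) = 35*(-19) = -665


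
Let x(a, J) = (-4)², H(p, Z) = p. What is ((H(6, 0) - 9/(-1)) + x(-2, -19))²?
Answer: 961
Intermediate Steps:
x(a, J) = 16
((H(6, 0) - 9/(-1)) + x(-2, -19))² = ((6 - 9/(-1)) + 16)² = ((6 - 9*(-1)) + 16)² = ((6 + 9) + 16)² = (15 + 16)² = 31² = 961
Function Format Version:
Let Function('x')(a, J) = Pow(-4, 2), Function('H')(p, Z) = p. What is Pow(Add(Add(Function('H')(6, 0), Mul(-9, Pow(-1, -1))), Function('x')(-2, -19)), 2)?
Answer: 961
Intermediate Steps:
Function('x')(a, J) = 16
Pow(Add(Add(Function('H')(6, 0), Mul(-9, Pow(-1, -1))), Function('x')(-2, -19)), 2) = Pow(Add(Add(6, Mul(-9, Pow(-1, -1))), 16), 2) = Pow(Add(Add(6, Mul(-9, -1)), 16), 2) = Pow(Add(Add(6, 9), 16), 2) = Pow(Add(15, 16), 2) = Pow(31, 2) = 961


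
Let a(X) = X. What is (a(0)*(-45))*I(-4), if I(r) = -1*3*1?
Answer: 0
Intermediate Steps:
I(r) = -3 (I(r) = -3*1 = -3)
(a(0)*(-45))*I(-4) = (0*(-45))*(-3) = 0*(-3) = 0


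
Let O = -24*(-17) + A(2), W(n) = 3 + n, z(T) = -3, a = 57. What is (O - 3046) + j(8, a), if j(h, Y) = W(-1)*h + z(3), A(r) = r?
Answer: -2623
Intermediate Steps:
O = 410 (O = -24*(-17) + 2 = 408 + 2 = 410)
j(h, Y) = -3 + 2*h (j(h, Y) = (3 - 1)*h - 3 = 2*h - 3 = -3 + 2*h)
(O - 3046) + j(8, a) = (410 - 3046) + (-3 + 2*8) = -2636 + (-3 + 16) = -2636 + 13 = -2623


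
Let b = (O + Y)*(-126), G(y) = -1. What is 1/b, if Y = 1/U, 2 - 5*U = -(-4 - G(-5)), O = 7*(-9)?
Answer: 1/8568 ≈ 0.00011671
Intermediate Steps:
O = -63
U = -⅕ (U = ⅖ - (-1)*(-4 - 1*(-1))/5 = ⅖ - (-1)*(-4 + 1)/5 = ⅖ - (-1)*(-3)/5 = ⅖ - ⅕*3 = ⅖ - ⅗ = -⅕ ≈ -0.20000)
Y = -5 (Y = 1/(-⅕) = -5)
b = 8568 (b = (-63 - 5)*(-126) = -68*(-126) = 8568)
1/b = 1/8568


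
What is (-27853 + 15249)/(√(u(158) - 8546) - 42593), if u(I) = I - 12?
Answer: 536842172/1814172049 + 252080*I*√21/1814172049 ≈ 0.29592 + 0.00063675*I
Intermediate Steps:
u(I) = -12 + I
(-27853 + 15249)/(√(u(158) - 8546) - 42593) = (-27853 + 15249)/(√((-12 + 158) - 8546) - 42593) = -12604/(√(146 - 8546) - 42593) = -12604/(√(-8400) - 42593) = -12604/(20*I*√21 - 42593) = -12604/(-42593 + 20*I*√21)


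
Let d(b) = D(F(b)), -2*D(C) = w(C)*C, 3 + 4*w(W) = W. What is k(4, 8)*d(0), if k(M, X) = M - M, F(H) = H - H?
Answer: 0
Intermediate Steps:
w(W) = -¾ + W/4
F(H) = 0
D(C) = -C*(-¾ + C/4)/2 (D(C) = -(-¾ + C/4)*C/2 = -C*(-¾ + C/4)/2)
d(b) = 0 (d(b) = (⅛)*0*(3 - 1*0) = (⅛)*0*(3 + 0) = (⅛)*0*3 = 0)
k(M, X) = 0
k(4, 8)*d(0) = 0*0 = 0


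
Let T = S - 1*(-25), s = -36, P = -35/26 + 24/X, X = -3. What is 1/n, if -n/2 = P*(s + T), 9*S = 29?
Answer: -13/1890 ≈ -0.0068783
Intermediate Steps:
P = -243/26 (P = -35/26 + 24/(-3) = -35*1/26 + 24*(-1/3) = -35/26 - 8 = -243/26 ≈ -9.3462)
S = 29/9 (S = (1/9)*29 = 29/9 ≈ 3.2222)
T = 254/9 (T = 29/9 - 1*(-25) = 29/9 + 25 = 254/9 ≈ 28.222)
n = -1890/13 (n = -(-243)*(-36 + 254/9)/13 = -(-243)*(-70)/(13*9) = -2*945/13 = -1890/13 ≈ -145.38)
1/n = 1/(-1890/13) = -13/1890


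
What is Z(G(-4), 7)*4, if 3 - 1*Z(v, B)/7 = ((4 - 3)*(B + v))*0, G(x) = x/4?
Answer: 84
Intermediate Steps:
G(x) = x/4 (G(x) = x*(¼) = x/4)
Z(v, B) = 21 (Z(v, B) = 21 - 7*(4 - 3)*(B + v)*0 = 21 - 7*1*(B + v)*0 = 21 - 7*(B + v)*0 = 21 - 7*0 = 21 + 0 = 21)
Z(G(-4), 7)*4 = 21*4 = 84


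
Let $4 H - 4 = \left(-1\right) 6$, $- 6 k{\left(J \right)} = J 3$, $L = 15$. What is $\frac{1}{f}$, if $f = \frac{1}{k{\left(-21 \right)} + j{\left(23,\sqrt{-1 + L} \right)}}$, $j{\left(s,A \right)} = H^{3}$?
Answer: $\frac{83}{8} \approx 10.375$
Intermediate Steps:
$k{\left(J \right)} = - \frac{J}{2}$ ($k{\left(J \right)} = - \frac{J 3}{6} = - \frac{3 J}{6} = - \frac{J}{2}$)
$H = - \frac{1}{2}$ ($H = 1 + \frac{\left(-1\right) 6}{4} = 1 + \frac{1}{4} \left(-6\right) = 1 - \frac{3}{2} = - \frac{1}{2} \approx -0.5$)
$j{\left(s,A \right)} = - \frac{1}{8}$ ($j{\left(s,A \right)} = \left(- \frac{1}{2}\right)^{3} = - \frac{1}{8}$)
$f = \frac{8}{83}$ ($f = \frac{1}{\left(- \frac{1}{2}\right) \left(-21\right) - \frac{1}{8}} = \frac{1}{\frac{21}{2} - \frac{1}{8}} = \frac{1}{\frac{83}{8}} = \frac{8}{83} \approx 0.096385$)
$\frac{1}{f} = \frac{1}{\frac{8}{83}} = \frac{83}{8}$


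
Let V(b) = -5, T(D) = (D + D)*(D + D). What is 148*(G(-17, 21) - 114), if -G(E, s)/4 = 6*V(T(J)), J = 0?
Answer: 888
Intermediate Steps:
T(D) = 4*D**2 (T(D) = (2*D)*(2*D) = 4*D**2)
G(E, s) = 120 (G(E, s) = -24*(-5) = -4*(-30) = 120)
148*(G(-17, 21) - 114) = 148*(120 - 114) = 148*6 = 888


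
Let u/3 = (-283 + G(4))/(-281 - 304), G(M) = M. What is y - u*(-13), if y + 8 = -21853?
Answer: -109212/5 ≈ -21842.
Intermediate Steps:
y = -21861 (y = -8 - 21853 = -21861)
u = 93/65 (u = 3*((-283 + 4)/(-281 - 304)) = 3*(-279/(-585)) = 3*(-279*(-1/585)) = 3*(31/65) = 93/65 ≈ 1.4308)
y - u*(-13) = -21861 - 93*(-13)/65 = -21861 - 1*(-93/5) = -21861 + 93/5 = -109212/5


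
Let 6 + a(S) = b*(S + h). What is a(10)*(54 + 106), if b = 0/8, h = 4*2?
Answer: -960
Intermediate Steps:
h = 8
b = 0 (b = 0*(1/8) = 0)
a(S) = -6 (a(S) = -6 + 0*(S + 8) = -6 + 0*(8 + S) = -6 + 0 = -6)
a(10)*(54 + 106) = -6*(54 + 106) = -6*160 = -960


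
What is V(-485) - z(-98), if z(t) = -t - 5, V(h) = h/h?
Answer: -92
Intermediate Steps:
V(h) = 1
z(t) = -5 - t
V(-485) - z(-98) = 1 - (-5 - 1*(-98)) = 1 - (-5 + 98) = 1 - 1*93 = 1 - 93 = -92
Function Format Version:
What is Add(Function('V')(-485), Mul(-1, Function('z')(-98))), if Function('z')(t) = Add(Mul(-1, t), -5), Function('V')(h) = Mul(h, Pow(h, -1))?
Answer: -92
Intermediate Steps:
Function('V')(h) = 1
Function('z')(t) = Add(-5, Mul(-1, t))
Add(Function('V')(-485), Mul(-1, Function('z')(-98))) = Add(1, Mul(-1, Add(-5, Mul(-1, -98)))) = Add(1, Mul(-1, Add(-5, 98))) = Add(1, Mul(-1, 93)) = Add(1, -93) = -92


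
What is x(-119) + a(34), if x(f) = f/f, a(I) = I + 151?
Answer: 186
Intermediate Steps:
a(I) = 151 + I
x(f) = 1
x(-119) + a(34) = 1 + (151 + 34) = 1 + 185 = 186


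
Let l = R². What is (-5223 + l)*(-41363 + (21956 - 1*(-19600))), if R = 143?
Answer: 2938618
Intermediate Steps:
l = 20449 (l = 143² = 20449)
(-5223 + l)*(-41363 + (21956 - 1*(-19600))) = (-5223 + 20449)*(-41363 + (21956 - 1*(-19600))) = 15226*(-41363 + (21956 + 19600)) = 15226*(-41363 + 41556) = 15226*193 = 2938618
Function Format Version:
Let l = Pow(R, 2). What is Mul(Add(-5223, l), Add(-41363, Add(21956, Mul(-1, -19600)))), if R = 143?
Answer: 2938618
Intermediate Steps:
l = 20449 (l = Pow(143, 2) = 20449)
Mul(Add(-5223, l), Add(-41363, Add(21956, Mul(-1, -19600)))) = Mul(Add(-5223, 20449), Add(-41363, Add(21956, Mul(-1, -19600)))) = Mul(15226, Add(-41363, Add(21956, 19600))) = Mul(15226, Add(-41363, 41556)) = Mul(15226, 193) = 2938618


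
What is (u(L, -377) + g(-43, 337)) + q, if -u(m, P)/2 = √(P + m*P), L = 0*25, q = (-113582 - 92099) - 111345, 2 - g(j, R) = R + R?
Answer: -317698 - 2*I*√377 ≈ -3.177e+5 - 38.833*I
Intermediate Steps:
g(j, R) = 2 - 2*R (g(j, R) = 2 - (R + R) = 2 - 2*R)
q = -317026 (q = -205681 - 111345 = -317026)
L = 0
u(m, P) = -2*√(P + P*m) (u(m, P) = -2*√(P + m*P) = -2*√(P + P*m))
(u(L, -377) + g(-43, 337)) + q = (-2*I*√377*√(1 + 0) + (2 - 2*337)) - 317026 = (-2*I*√377 + (2 - 674)) - 317026 = (-2*I*√377 - 672) - 317026 = (-672 - 2*I*√377) - 317026 = -317698 - 2*I*√377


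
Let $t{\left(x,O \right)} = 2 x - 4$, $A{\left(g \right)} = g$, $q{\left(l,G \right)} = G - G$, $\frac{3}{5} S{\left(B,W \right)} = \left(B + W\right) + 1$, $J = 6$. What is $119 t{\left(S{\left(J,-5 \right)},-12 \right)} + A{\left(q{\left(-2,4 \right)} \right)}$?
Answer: $\frac{952}{3} \approx 317.33$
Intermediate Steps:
$S{\left(B,W \right)} = \frac{5}{3} + \frac{5 B}{3} + \frac{5 W}{3}$ ($S{\left(B,W \right)} = \frac{5 \left(\left(B + W\right) + 1\right)}{3} = \frac{5 \left(1 + B + W\right)}{3} = \frac{5}{3} + \frac{5 B}{3} + \frac{5 W}{3}$)
$q{\left(l,G \right)} = 0$
$t{\left(x,O \right)} = -4 + 2 x$
$119 t{\left(S{\left(J,-5 \right)},-12 \right)} + A{\left(q{\left(-2,4 \right)} \right)} = 119 \left(-4 + 2 \left(\frac{5}{3} + \frac{5}{3} \cdot 6 + \frac{5}{3} \left(-5\right)\right)\right) + 0 = 119 \left(-4 + 2 \left(\frac{5}{3} + 10 - \frac{25}{3}\right)\right) + 0 = 119 \left(-4 + 2 \cdot \frac{10}{3}\right) + 0 = 119 \left(-4 + \frac{20}{3}\right) + 0 = 119 \cdot \frac{8}{3} + 0 = \frac{952}{3} + 0 = \frac{952}{3}$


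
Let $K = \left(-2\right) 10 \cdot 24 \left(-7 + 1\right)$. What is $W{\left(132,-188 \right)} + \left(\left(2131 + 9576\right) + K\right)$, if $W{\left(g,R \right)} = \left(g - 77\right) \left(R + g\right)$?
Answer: $11507$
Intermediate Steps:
$W{\left(g,R \right)} = \left(-77 + g\right) \left(R + g\right)$
$K = 2880$ ($K = \left(-20\right) 24 \left(-6\right) = \left(-480\right) \left(-6\right) = 2880$)
$W{\left(132,-188 \right)} + \left(\left(2131 + 9576\right) + K\right) = \left(132^{2} - -14476 - 10164 - 24816\right) + \left(\left(2131 + 9576\right) + 2880\right) = \left(17424 + 14476 - 10164 - 24816\right) + \left(11707 + 2880\right) = -3080 + 14587 = 11507$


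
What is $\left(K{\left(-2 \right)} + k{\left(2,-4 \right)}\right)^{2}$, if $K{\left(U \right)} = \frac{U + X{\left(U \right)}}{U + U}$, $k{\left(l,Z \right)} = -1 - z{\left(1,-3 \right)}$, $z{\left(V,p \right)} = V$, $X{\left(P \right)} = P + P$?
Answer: $\frac{1}{4} \approx 0.25$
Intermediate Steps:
$X{\left(P \right)} = 2 P$
$k{\left(l,Z \right)} = -2$ ($k{\left(l,Z \right)} = -1 - 1 = -2$)
$K{\left(U \right)} = \frac{3}{2}$ ($K{\left(U \right)} = \frac{U + 2 U}{U + U} = \frac{3 U}{2 U} = 3 U \frac{1}{2 U} = \frac{3}{2}$)
$\left(K{\left(-2 \right)} + k{\left(2,-4 \right)}\right)^{2} = \left(\frac{3}{2} - 2\right)^{2} = \left(- \frac{1}{2}\right)^{2} = \frac{1}{4}$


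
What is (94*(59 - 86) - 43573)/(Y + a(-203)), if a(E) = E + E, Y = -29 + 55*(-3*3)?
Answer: 46111/930 ≈ 49.582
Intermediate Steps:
Y = -524 (Y = -29 + 55*(-9) = -29 - 495 = -524)
a(E) = 2*E
(94*(59 - 86) - 43573)/(Y + a(-203)) = (94*(59 - 86) - 43573)/(-524 + 2*(-203)) = (94*(-27) - 43573)/(-524 - 406) = (-2538 - 43573)/(-930) = -46111*(-1/930) = 46111/930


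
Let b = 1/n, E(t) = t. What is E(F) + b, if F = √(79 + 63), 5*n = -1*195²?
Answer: -1/7605 + √142 ≈ 11.916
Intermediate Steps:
n = -7605 (n = (-1*195²)/5 = (-1*38025)/5 = (⅕)*(-38025) = -7605)
F = √142 ≈ 11.916
b = -1/7605 (b = 1/(-7605) = -1/7605 ≈ -0.00013149)
E(F) + b = √142 - 1/7605 = -1/7605 + √142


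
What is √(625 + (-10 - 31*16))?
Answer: √119 ≈ 10.909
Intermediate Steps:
√(625 + (-10 - 31*16)) = √(625 + (-10 - 496)) = √(625 - 506) = √119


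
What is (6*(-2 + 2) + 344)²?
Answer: 118336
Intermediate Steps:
(6*(-2 + 2) + 344)² = (6*0 + 344)² = (0 + 344)² = 344² = 118336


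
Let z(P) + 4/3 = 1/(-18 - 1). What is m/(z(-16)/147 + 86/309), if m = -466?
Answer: -402175242/232061 ≈ -1733.1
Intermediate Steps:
z(P) = -79/57 (z(P) = -4/3 + 1/(-18 - 1) = -4/3 + 1/(-19) = -4/3 - 1/19 = -79/57)
m/(z(-16)/147 + 86/309) = -466/(-79/57/147 + 86/309) = -466/(-79/57*1/147 + 86*(1/309)) = -466/(-79/8379 + 86/309) = -466/232061/863037 = -466*863037/232061 = -402175242/232061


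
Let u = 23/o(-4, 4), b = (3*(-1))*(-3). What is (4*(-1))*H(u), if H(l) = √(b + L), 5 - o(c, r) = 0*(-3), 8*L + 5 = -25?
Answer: -2*√21 ≈ -9.1651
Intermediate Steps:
L = -15/4 (L = -5/8 + (⅛)*(-25) = -5/8 - 25/8 = -15/4 ≈ -3.7500)
o(c, r) = 5 (o(c, r) = 5 - 0*(-3) = 5 - 1*0 = 5 + 0 = 5)
b = 9 (b = -3*(-3) = 9)
u = 23/5 ≈ 4.6000
H(l) = √21/2 (H(l) = √(9 - 15/4) = √(21/4) = √21/2)
(4*(-1))*H(u) = (4*(-1))*(√21/2) = -2*√21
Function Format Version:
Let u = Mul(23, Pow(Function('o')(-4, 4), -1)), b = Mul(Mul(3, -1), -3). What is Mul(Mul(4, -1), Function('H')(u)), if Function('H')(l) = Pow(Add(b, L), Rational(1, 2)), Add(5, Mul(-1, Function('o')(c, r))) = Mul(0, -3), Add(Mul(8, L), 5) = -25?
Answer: Mul(-2, Pow(21, Rational(1, 2))) ≈ -9.1651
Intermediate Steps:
L = Rational(-15, 4) (L = Add(Rational(-5, 8), Mul(Rational(1, 8), -25)) = Add(Rational(-5, 8), Rational(-25, 8)) = Rational(-15, 4) ≈ -3.7500)
Function('o')(c, r) = 5 (Function('o')(c, r) = Add(5, Mul(-1, Mul(0, -3))) = Add(5, Mul(-1, 0)) = Add(5, 0) = 5)
b = 9 (b = Mul(-3, -3) = 9)
u = Rational(23, 5) (u = Mul(23, Pow(5, -1)) = Mul(23, Rational(1, 5)) = Rational(23, 5) ≈ 4.6000)
Function('H')(l) = Mul(Rational(1, 2), Pow(21, Rational(1, 2))) (Function('H')(l) = Pow(Add(9, Rational(-15, 4)), Rational(1, 2)) = Pow(Rational(21, 4), Rational(1, 2)) = Mul(Rational(1, 2), Pow(21, Rational(1, 2))))
Mul(Mul(4, -1), Function('H')(u)) = Mul(Mul(4, -1), Mul(Rational(1, 2), Pow(21, Rational(1, 2)))) = Mul(-4, Mul(Rational(1, 2), Pow(21, Rational(1, 2)))) = Mul(-2, Pow(21, Rational(1, 2)))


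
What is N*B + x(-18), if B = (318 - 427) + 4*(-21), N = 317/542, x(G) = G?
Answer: -70937/542 ≈ -130.88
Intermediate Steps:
N = 317/542 (N = 317*(1/542) = 317/542 ≈ 0.58487)
B = -193 (B = -109 - 84 = -193)
N*B + x(-18) = (317/542)*(-193) - 18 = -61181/542 - 18 = -70937/542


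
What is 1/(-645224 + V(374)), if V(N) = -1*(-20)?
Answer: -1/645204 ≈ -1.5499e-6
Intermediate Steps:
V(N) = 20
1/(-645224 + V(374)) = 1/(-645224 + 20) = 1/(-645204) = -1/645204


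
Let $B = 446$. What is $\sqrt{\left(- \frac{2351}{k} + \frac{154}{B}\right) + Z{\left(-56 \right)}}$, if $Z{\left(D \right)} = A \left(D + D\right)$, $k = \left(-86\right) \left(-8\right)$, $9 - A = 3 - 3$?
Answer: $\frac{i \sqrt{1487471464821}}{38356} \approx 31.797 i$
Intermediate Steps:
$A = 9$ ($A = 9 - \left(3 - 3\right) = 9 - 0 = 9 + 0 = 9$)
$k = 688$
$Z{\left(D \right)} = 18 D$ ($Z{\left(D \right)} = 9 \left(D + D\right) = 9 \cdot 2 D = 18 D$)
$\sqrt{\left(- \frac{2351}{k} + \frac{154}{B}\right) + Z{\left(-56 \right)}} = \sqrt{\left(- \frac{2351}{688} + \frac{154}{446}\right) + 18 \left(-56\right)} = \sqrt{\left(\left(-2351\right) \frac{1}{688} + 154 \cdot \frac{1}{446}\right) - 1008} = \sqrt{\left(- \frac{2351}{688} + \frac{77}{223}\right) - 1008} = \sqrt{- \frac{471297}{153424} - 1008} = \sqrt{- \frac{155122689}{153424}} = \frac{i \sqrt{1487471464821}}{38356}$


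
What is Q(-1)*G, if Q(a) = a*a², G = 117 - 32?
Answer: -85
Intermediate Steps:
G = 85
Q(a) = a³
Q(-1)*G = (-1)³*85 = -1*85 = -85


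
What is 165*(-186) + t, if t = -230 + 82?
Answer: -30838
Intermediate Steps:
t = -148
165*(-186) + t = 165*(-186) - 148 = -30690 - 148 = -30838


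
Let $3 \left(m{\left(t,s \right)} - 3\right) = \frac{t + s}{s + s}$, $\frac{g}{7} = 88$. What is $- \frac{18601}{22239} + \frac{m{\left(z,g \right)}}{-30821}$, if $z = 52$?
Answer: $- \frac{25228374925}{30158841636} \approx -0.83652$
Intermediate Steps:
$g = 616$ ($g = 7 \cdot 88 = 616$)
$m{\left(t,s \right)} = 3 + \frac{s + t}{6 s}$ ($m{\left(t,s \right)} = 3 + \frac{\left(t + s\right) \frac{1}{s + s}}{3} = 3 + \frac{\left(s + t\right) \frac{1}{2 s}}{3} = 3 + \frac{\frac{1}{2} \frac{1}{s} \left(s + t\right)}{3} = 3 + \frac{s + t}{6 s}$)
$- \frac{18601}{22239} + \frac{m{\left(z,g \right)}}{-30821} = - \frac{18601}{22239} + \frac{\frac{1}{6} \cdot \frac{1}{616} \left(52 + 19 \cdot 616\right)}{-30821} = \left(-18601\right) \frac{1}{22239} + \frac{1}{6} \cdot \frac{1}{616} \left(52 + 11704\right) \left(- \frac{1}{30821}\right) = - \frac{18601}{22239} + \frac{1}{6} \cdot \frac{1}{616} \cdot 11756 \left(- \frac{1}{30821}\right) = - \frac{18601}{22239} + \frac{2939}{924} \left(- \frac{1}{30821}\right) = - \frac{18601}{22239} - \frac{2939}{28478604} = - \frac{25228374925}{30158841636}$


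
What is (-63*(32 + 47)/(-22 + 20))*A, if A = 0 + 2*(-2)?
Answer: -9954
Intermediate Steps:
A = -4 (A = 0 - 4 = -4)
(-63*(32 + 47)/(-22 + 20))*A = -63*(32 + 47)/(-22 + 20)*(-4) = -4977/(-2)*(-4) = -4977*(-1)/2*(-4) = -63*(-79/2)*(-4) = (4977/2)*(-4) = -9954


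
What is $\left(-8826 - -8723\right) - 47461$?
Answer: $-47564$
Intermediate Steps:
$\left(-8826 - -8723\right) - 47461 = \left(-8826 + 8723\right) - 47461 = -103 - 47461 = -47564$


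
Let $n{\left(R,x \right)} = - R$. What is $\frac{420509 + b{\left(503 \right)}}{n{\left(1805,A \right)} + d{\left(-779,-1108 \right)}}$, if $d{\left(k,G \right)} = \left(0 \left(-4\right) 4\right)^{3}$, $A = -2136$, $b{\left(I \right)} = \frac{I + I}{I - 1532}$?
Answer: $- \frac{86540551}{371469} \approx -232.97$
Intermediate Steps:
$b{\left(I \right)} = \frac{2 I}{-1532 + I}$
$d{\left(k,G \right)} = 0$ ($d{\left(k,G \right)} = \left(0 \cdot 4\right)^{3} = 0^{3} = 0$)
$\frac{420509 + b{\left(503 \right)}}{n{\left(1805,A \right)} + d{\left(-779,-1108 \right)}} = \frac{420509 + 2 \cdot 503 \frac{1}{-1532 + 503}}{\left(-1\right) 1805 + 0} = \frac{420509 + 2 \cdot 503 \frac{1}{-1029}}{-1805 + 0} = \frac{420509 + 2 \cdot 503 \left(- \frac{1}{1029}\right)}{-1805} = \left(420509 - \frac{1006}{1029}\right) \left(- \frac{1}{1805}\right) = \frac{432702755}{1029} \left(- \frac{1}{1805}\right) = - \frac{86540551}{371469}$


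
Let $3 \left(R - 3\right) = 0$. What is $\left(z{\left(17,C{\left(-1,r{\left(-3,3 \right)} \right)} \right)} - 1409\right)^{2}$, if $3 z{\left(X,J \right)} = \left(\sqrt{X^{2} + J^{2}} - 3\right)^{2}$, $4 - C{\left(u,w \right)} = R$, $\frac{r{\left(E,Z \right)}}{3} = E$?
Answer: $\frac{15439624}{9} + \frac{15712 \sqrt{290}}{3} \approx 1.8047 \cdot 10^{6}$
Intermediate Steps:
$R = 3$ ($R = 3 + \frac{1}{3} \cdot 0 = 3 + 0 = 3$)
$r{\left(E,Z \right)} = 3 E$
$C{\left(u,w \right)} = 1$ ($C{\left(u,w \right)} = 4 - 3 = 1$)
$z{\left(X,J \right)} = \frac{\left(-3 + \sqrt{J^{2} + X^{2}}\right)^{2}}{3}$ ($z{\left(X,J \right)} = \frac{\left(\sqrt{X^{2} + J^{2}} - 3\right)^{2}}{3} = \frac{\left(\sqrt{J^{2} + X^{2}} - 3\right)^{2}}{3} = \frac{\left(-3 + \sqrt{J^{2} + X^{2}}\right)^{2}}{3}$)
$\left(z{\left(17,C{\left(-1,r{\left(-3,3 \right)} \right)} \right)} - 1409\right)^{2} = \left(\frac{\left(-3 + \sqrt{1^{2} + 17^{2}}\right)^{2}}{3} - 1409\right)^{2} = \left(\frac{\left(-3 + \sqrt{1 + 289}\right)^{2}}{3} - 1409\right)^{2} = \left(\frac{\left(-3 + \sqrt{290}\right)^{2}}{3} - 1409\right)^{2} = \left(-1409 + \frac{\left(-3 + \sqrt{290}\right)^{2}}{3}\right)^{2}$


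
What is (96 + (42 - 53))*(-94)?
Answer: -7990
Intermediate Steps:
(96 + (42 - 53))*(-94) = (96 - 11)*(-94) = 85*(-94) = -7990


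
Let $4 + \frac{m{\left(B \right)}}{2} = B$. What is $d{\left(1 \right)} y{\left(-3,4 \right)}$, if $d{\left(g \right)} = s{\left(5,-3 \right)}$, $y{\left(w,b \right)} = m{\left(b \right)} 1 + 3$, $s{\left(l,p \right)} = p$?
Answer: $-9$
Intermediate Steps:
$m{\left(B \right)} = -8 + 2 B$
$y{\left(w,b \right)} = -5 + 2 b$ ($y{\left(w,b \right)} = \left(-8 + 2 b\right) 1 + 3 = \left(-8 + 2 b\right) + 3 = -5 + 2 b$)
$d{\left(g \right)} = -3$
$d{\left(1 \right)} y{\left(-3,4 \right)} = - 3 \left(-5 + 2 \cdot 4\right) = - 3 \left(-5 + 8\right) = \left(-3\right) 3 = -9$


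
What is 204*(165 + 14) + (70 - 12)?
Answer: 36574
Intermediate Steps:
204*(165 + 14) + (70 - 12) = 204*179 + 58 = 36516 + 58 = 36574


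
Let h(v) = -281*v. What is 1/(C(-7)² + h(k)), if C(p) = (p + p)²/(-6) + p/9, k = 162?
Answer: -81/3596681 ≈ -2.2521e-5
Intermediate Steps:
C(p) = -2*p²/3 + p/9 (C(p) = (2*p)²*(-⅙) + p*(⅑) = (4*p²)*(-⅙) + p/9 = -2*p²/3 + p/9)
1/(C(-7)² + h(k)) = 1/(((⅑)*(-7)*(1 - 6*(-7)))² - 281*162) = 1/(((⅑)*(-7)*(1 + 42))² - 45522) = 1/(((⅑)*(-7)*43)² - 45522) = 1/((-301/9)² - 45522) = 1/(90601/81 - 45522) = 1/(-3596681/81) = -81/3596681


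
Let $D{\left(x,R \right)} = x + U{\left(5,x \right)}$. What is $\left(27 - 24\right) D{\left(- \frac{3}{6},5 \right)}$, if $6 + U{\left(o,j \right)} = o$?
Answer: $- \frac{9}{2} \approx -4.5$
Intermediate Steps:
$U{\left(o,j \right)} = -6 + o$
$D{\left(x,R \right)} = -1 + x$ ($D{\left(x,R \right)} = x + \left(-6 + 5\right) = x - 1 = -1 + x$)
$\left(27 - 24\right) D{\left(- \frac{3}{6},5 \right)} = \left(27 - 24\right) \left(-1 - \frac{3}{6}\right) = 3 \left(-1 - \frac{1}{2}\right) = 3 \left(- \frac{3}{2}\right) = - \frac{9}{2}$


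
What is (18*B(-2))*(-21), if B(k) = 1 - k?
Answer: -1134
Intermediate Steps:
(18*B(-2))*(-21) = (18*(1 - 1*(-2)))*(-21) = (18*(1 + 2))*(-21) = (18*3)*(-21) = 54*(-21) = -1134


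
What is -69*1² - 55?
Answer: -124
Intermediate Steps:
-69*1² - 55 = -69*1 - 55 = -69 - 55 = -124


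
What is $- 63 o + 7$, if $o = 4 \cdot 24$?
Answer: $-6041$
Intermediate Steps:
$o = 96$
$- 63 o + 7 = \left(-63\right) 96 + 7 = -6048 + 7 = -6041$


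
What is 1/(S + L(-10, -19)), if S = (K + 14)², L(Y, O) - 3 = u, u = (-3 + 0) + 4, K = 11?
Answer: 1/629 ≈ 0.0015898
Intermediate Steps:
u = 1 (u = -3 + 4 = 1)
L(Y, O) = 4 (L(Y, O) = 3 + 1 = 4)
S = 625 (S = (11 + 14)² = 25² = 625)
1/(S + L(-10, -19)) = 1/(625 + 4) = 1/629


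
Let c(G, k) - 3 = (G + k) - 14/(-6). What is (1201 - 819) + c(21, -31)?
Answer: 1132/3 ≈ 377.33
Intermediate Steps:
c(G, k) = 16/3 + G + k (c(G, k) = 3 + ((G + k) - 14/(-6)) = 3 + ((G + k) - 14*(-⅙)) = 3 + ((G + k) + 7/3) = 3 + (7/3 + G + k) = 16/3 + G + k)
(1201 - 819) + c(21, -31) = (1201 - 819) + (16/3 + 21 - 31) = 382 - 14/3 = 1132/3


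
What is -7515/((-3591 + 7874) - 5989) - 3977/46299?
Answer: 341152223/78986094 ≈ 4.3191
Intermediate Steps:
-7515/((-3591 + 7874) - 5989) - 3977/46299 = -7515/(4283 - 5989) - 3977*1/46299 = -7515/(-1706) - 3977/46299 = -7515*(-1/1706) - 3977/46299 = 7515/1706 - 3977/46299 = 341152223/78986094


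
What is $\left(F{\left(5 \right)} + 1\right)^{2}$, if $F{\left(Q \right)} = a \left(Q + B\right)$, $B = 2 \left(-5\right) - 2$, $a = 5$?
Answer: $1156$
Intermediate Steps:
$B = -12$ ($B = -10 - 2 = -12$)
$F{\left(Q \right)} = -60 + 5 Q$ ($F{\left(Q \right)} = 5 \left(Q - 12\right) = 5 \left(-12 + Q\right) = -60 + 5 Q$)
$\left(F{\left(5 \right)} + 1\right)^{2} = \left(\left(-60 + 5 \cdot 5\right) + 1\right)^{2} = \left(\left(-60 + 25\right) + 1\right)^{2} = \left(-35 + 1\right)^{2} = \left(-34\right)^{2} = 1156$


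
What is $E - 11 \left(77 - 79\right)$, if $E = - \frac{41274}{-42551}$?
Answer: $\frac{977396}{42551} \approx 22.97$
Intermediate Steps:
$E = \frac{41274}{42551}$ ($E = \left(-41274\right) \left(- \frac{1}{42551}\right) = \frac{41274}{42551} \approx 0.96999$)
$E - 11 \left(77 - 79\right) = \frac{41274}{42551} - 11 \left(77 - 79\right) = \frac{41274}{42551} - 11 \left(-2\right) = \frac{41274}{42551} - -22 = \frac{41274}{42551} + 22 = \frac{977396}{42551}$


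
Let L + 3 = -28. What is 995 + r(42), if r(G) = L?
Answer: 964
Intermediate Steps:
L = -31 (L = -3 - 28 = -31)
r(G) = -31
995 + r(42) = 995 - 31 = 964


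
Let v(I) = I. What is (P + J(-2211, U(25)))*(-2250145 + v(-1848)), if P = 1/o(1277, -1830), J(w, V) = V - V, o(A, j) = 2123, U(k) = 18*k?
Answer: -2251993/2123 ≈ -1060.8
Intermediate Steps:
J(w, V) = 0
P = 1/2123 ≈ 0.00047103
(P + J(-2211, U(25)))*(-2250145 + v(-1848)) = (1/2123 + 0)*(-2250145 - 1848) = (1/2123)*(-2251993) = -2251993/2123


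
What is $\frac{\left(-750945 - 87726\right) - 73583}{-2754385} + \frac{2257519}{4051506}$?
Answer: $\frac{9914079025339}{11159407353810} \approx 0.88841$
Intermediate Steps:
$\frac{\left(-750945 - 87726\right) - 73583}{-2754385} + \frac{2257519}{4051506} = \left(-838671 - 73583\right) \left(- \frac{1}{2754385}\right) + 2257519 \cdot \frac{1}{4051506} = \left(-912254\right) \left(- \frac{1}{2754385}\right) + \frac{2257519}{4051506} = \frac{912254}{2754385} + \frac{2257519}{4051506} = \frac{9914079025339}{11159407353810}$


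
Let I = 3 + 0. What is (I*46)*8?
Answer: 1104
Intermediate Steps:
I = 3
(I*46)*8 = (3*46)*8 = 138*8 = 1104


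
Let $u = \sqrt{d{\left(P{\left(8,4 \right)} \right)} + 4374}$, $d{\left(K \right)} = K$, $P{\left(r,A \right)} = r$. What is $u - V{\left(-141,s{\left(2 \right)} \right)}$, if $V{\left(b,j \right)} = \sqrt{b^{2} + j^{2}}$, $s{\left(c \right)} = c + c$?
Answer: $\sqrt{4382} - \sqrt{19897} \approx -74.86$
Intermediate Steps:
$s{\left(c \right)} = 2 c$
$u = \sqrt{4382}$ ($u = \sqrt{8 + 4374} = \sqrt{4382} \approx 66.197$)
$u - V{\left(-141,s{\left(2 \right)} \right)} = \sqrt{4382} - \sqrt{\left(-141\right)^{2} + \left(2 \cdot 2\right)^{2}} = \sqrt{4382} - \sqrt{19881 + 4^{2}} = \sqrt{4382} - \sqrt{19881 + 16} = \sqrt{4382} - \sqrt{19897}$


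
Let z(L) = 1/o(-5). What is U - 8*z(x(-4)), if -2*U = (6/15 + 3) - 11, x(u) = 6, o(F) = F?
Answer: 27/5 ≈ 5.4000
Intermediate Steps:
U = 19/5 (U = -((6/15 + 3) - 11)/2 = -((6*(1/15) + 3) - 11)/2 = -((2/5 + 3) - 11)/2 = -(17/5 - 11)/2 = -1/2*(-38/5) = 19/5 ≈ 3.8000)
z(L) = -1/5 (z(L) = 1/(-5) = -1/5)
U - 8*z(x(-4)) = 19/5 - 8*(-1/5) = 19/5 + 8/5 = 27/5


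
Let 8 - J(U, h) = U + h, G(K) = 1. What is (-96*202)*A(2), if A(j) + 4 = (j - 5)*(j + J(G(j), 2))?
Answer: 484800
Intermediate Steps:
J(U, h) = 8 - U - h (J(U, h) = 8 - (U + h) = 8 + (-U - h) = 8 - U - h)
A(j) = -4 + (-5 + j)*(5 + j) (A(j) = -4 + (j - 5)*(j + (8 - 1*1 - 1*2)) = -4 + (-5 + j)*(j + (8 - 1 - 2)) = -4 + (-5 + j)*(j + 5) = -4 + (-5 + j)*(5 + j))
(-96*202)*A(2) = (-96*202)*(-29 + 2²) = -19392*(-29 + 4) = -19392*(-25) = 484800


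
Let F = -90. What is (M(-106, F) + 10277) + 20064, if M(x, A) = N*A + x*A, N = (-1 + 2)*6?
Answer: 39341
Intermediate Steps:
N = 6 (N = 1*6 = 6)
M(x, A) = 6*A + A*x (M(x, A) = 6*A + x*A = 6*A + A*x)
(M(-106, F) + 10277) + 20064 = (-90*(6 - 106) + 10277) + 20064 = (-90*(-100) + 10277) + 20064 = (9000 + 10277) + 20064 = 19277 + 20064 = 39341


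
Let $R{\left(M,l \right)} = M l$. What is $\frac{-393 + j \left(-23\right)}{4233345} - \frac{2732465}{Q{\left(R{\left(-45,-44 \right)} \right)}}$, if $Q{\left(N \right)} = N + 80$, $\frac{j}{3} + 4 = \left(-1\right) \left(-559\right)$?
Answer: $- \frac{771169782847}{581379380} \approx -1326.4$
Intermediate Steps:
$j = 1665$ ($j = -12 + 3 \left(\left(-1\right) \left(-559\right)\right) = -12 + 3 \cdot 559 = -12 + 1677 = 1665$)
$Q{\left(N \right)} = 80 + N$
$\frac{-393 + j \left(-23\right)}{4233345} - \frac{2732465}{Q{\left(R{\left(-45,-44 \right)} \right)}} = \frac{-393 + 1665 \left(-23\right)}{4233345} - \frac{2732465}{80 - -1980} = \left(-393 - 38295\right) \frac{1}{4233345} - \frac{2732465}{80 + 1980} = \left(-38688\right) \frac{1}{4233345} - \frac{2732465}{2060} = - \frac{12896}{1411115} - \frac{546493}{412} = - \frac{771169782847}{581379380}$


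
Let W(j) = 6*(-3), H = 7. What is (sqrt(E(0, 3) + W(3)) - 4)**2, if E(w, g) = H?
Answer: (4 - I*sqrt(11))**2 ≈ 5.0 - 26.533*I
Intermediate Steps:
E(w, g) = 7
W(j) = -18
(sqrt(E(0, 3) + W(3)) - 4)**2 = (sqrt(7 - 18) - 4)**2 = (sqrt(-11) - 4)**2 = (I*sqrt(11) - 4)**2 = (-4 + I*sqrt(11))**2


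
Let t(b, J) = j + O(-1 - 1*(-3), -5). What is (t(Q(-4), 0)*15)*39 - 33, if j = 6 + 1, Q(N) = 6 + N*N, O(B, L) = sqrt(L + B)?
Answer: 4062 + 585*I*sqrt(3) ≈ 4062.0 + 1013.3*I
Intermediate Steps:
O(B, L) = sqrt(B + L)
Q(N) = 6 + N**2
j = 7
t(b, J) = 7 + I*sqrt(3) (t(b, J) = 7 + sqrt((-1 - 1*(-3)) - 5) = 7 + sqrt((-1 + 3) - 5) = 7 + sqrt(2 - 5) = 7 + sqrt(-3) = 7 + I*sqrt(3))
(t(Q(-4), 0)*15)*39 - 33 = ((7 + I*sqrt(3))*15)*39 - 33 = (105 + 15*I*sqrt(3))*39 - 33 = (4095 + 585*I*sqrt(3)) - 33 = 4062 + 585*I*sqrt(3)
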